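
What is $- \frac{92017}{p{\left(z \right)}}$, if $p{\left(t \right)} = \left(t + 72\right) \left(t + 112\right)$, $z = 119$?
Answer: $- \frac{92017}{44121} \approx -2.0856$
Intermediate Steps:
$p{\left(t \right)} = \left(72 + t\right) \left(112 + t\right)$
$- \frac{92017}{p{\left(z \right)}} = - \frac{92017}{8064 + 119^{2} + 184 \cdot 119} = - \frac{92017}{8064 + 14161 + 21896} = - \frac{92017}{44121}$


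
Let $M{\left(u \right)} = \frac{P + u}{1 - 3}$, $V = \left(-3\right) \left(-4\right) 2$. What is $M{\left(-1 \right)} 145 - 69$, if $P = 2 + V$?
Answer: $- \frac{3763}{2} \approx -1881.5$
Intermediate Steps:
$V = 24$ ($V = 12 \cdot 2 = 24$)
$P = 26$ ($P = 2 + 24 = 26$)
$M{\left(u \right)} = -13 - \frac{u}{2}$ ($M{\left(u \right)} = \frac{26 + u}{1 - 3} = \frac{26 + u}{-2} = \left(26 + u\right) \left(- \frac{1}{2}\right) = -13 - \frac{u}{2}$)
$M{\left(-1 \right)} 145 - 69 = \left(-13 - - \frac{1}{2}\right) 145 - 69 = \left(-13 + \frac{1}{2}\right) 145 - 69 = \left(- \frac{25}{2}\right) 145 - 69 = - \frac{3625}{2} - 69 = - \frac{3763}{2}$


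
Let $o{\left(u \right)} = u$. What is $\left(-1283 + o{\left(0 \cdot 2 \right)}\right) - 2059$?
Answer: $-3342$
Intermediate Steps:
$\left(-1283 + o{\left(0 \cdot 2 \right)}\right) - 2059 = \left(-1283 + 0 \cdot 2\right) - 2059 = \left(-1283 + 0\right) - 2059 = -1283 - 2059 = -3342$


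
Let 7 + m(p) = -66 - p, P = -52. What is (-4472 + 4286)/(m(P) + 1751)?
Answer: -93/865 ≈ -0.10751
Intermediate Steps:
m(p) = -73 - p (m(p) = -7 + (-66 - p) = -73 - p)
(-4472 + 4286)/(m(P) + 1751) = (-4472 + 4286)/((-73 - 1*(-52)) + 1751) = -186/((-73 + 52) + 1751) = -186/(-21 + 1751) = -186/1730 = -186*1/1730 = -93/865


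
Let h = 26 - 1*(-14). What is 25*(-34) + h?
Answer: -810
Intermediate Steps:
h = 40 (h = 26 + 14 = 40)
25*(-34) + h = 25*(-34) + 40 = -850 + 40 = -810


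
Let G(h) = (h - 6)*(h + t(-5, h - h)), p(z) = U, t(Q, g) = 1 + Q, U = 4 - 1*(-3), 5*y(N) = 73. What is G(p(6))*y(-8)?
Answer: 219/5 ≈ 43.800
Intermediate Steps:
y(N) = 73/5 (y(N) = (1/5)*73 = 73/5)
U = 7 (U = 4 + 3 = 7)
p(z) = 7
G(h) = (-6 + h)*(-4 + h) (G(h) = (h - 6)*(h + (1 - 5)) = (-6 + h)*(h - 4) = (-6 + h)*(-4 + h))
G(p(6))*y(-8) = (24 + 7**2 - 10*7)*(73/5) = (24 + 49 - 70)*(73/5) = 3*(73/5) = 219/5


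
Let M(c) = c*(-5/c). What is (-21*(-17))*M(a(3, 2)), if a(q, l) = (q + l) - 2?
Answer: -1785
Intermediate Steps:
a(q, l) = -2 + l + q (a(q, l) = (l + q) - 2 = -2 + l + q)
M(c) = -5
(-21*(-17))*M(a(3, 2)) = -21*(-17)*(-5) = 357*(-5) = -1785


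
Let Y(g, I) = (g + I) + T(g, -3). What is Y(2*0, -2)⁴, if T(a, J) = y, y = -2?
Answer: 256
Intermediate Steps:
T(a, J) = -2
Y(g, I) = -2 + I + g (Y(g, I) = (g + I) - 2 = (I + g) - 2 = -2 + I + g)
Y(2*0, -2)⁴ = (-2 - 2 + 2*0)⁴ = (-2 - 2 + 0)⁴ = (-4)⁴ = 256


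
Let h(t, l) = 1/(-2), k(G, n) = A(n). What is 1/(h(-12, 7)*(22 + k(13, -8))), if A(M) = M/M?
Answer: -2/23 ≈ -0.086957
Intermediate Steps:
A(M) = 1
k(G, n) = 1
h(t, l) = -1/2
1/(h(-12, 7)*(22 + k(13, -8))) = 1/(-(22 + 1)/2) = 1/(-1/2*23) = 1/(-23/2) = -2/23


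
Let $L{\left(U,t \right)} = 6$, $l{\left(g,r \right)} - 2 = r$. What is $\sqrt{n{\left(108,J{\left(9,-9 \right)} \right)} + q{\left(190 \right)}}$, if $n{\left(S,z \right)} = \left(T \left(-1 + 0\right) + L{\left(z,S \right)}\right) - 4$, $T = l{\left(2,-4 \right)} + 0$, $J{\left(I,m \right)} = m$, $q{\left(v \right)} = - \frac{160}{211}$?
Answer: $\frac{6 \sqrt{4009}}{211} \approx 1.8005$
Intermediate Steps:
$q{\left(v \right)} = - \frac{160}{211}$ ($q{\left(v \right)} = \left(-160\right) \frac{1}{211} = - \frac{160}{211}$)
$l{\left(g,r \right)} = 2 + r$
$T = -2$ ($T = \left(2 - 4\right) + 0 = -2 + 0 = -2$)
$n{\left(S,z \right)} = 4$ ($n{\left(S,z \right)} = \left(- 2 \left(-1 + 0\right) + 6\right) - 4 = \left(\left(-2\right) \left(-1\right) + 6\right) - 4 = \left(2 + 6\right) - 4 = 8 - 4 = 4$)
$\sqrt{n{\left(108,J{\left(9,-9 \right)} \right)} + q{\left(190 \right)}} = \sqrt{4 - \frac{160}{211}} = \sqrt{\frac{684}{211}} = \frac{6 \sqrt{4009}}{211}$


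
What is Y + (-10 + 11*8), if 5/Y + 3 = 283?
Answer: 4369/56 ≈ 78.018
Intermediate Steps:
Y = 1/56 (Y = 5/(-3 + 283) = 5/280 = 5*(1/280) = 1/56 ≈ 0.017857)
Y + (-10 + 11*8) = 1/56 + (-10 + 11*8) = 1/56 + (-10 + 88) = 1/56 + 78 = 4369/56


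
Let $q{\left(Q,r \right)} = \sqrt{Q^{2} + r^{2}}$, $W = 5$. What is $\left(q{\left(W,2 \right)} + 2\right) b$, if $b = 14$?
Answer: $28 + 14 \sqrt{29} \approx 103.39$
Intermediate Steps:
$\left(q{\left(W,2 \right)} + 2\right) b = \left(\sqrt{5^{2} + 2^{2}} + 2\right) 14 = \left(\sqrt{25 + 4} + 2\right) 14 = \left(\sqrt{29} + 2\right) 14 = \left(2 + \sqrt{29}\right) 14 = 28 + 14 \sqrt{29}$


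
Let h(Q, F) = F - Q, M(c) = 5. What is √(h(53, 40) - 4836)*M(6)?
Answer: 5*I*√4849 ≈ 348.17*I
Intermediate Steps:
√(h(53, 40) - 4836)*M(6) = √((40 - 1*53) - 4836)*5 = √((40 - 53) - 4836)*5 = √(-13 - 4836)*5 = √(-4849)*5 = (I*√4849)*5 = 5*I*√4849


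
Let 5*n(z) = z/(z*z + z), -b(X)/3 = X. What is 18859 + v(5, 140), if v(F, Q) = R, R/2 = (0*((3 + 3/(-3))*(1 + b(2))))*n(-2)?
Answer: 18859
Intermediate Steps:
b(X) = -3*X
n(z) = z/(5*(z + z²)) (n(z) = (z/(z*z + z))/5 = (z/(z² + z))/5 = (z/(z + z²))/5 = z/(5*(z + z²)))
R = 0 (R = 2*((0*((3 + 3/(-3))*(1 - 3*2)))*(1/(5*(1 - 2)))) = 2*((0*((3 + 3*(-⅓))*(1 - 6)))*((⅕)/(-1))) = 2*((0*((3 - 1)*(-5)))*((⅕)*(-1))) = 2*((0*(2*(-5)))*(-⅕)) = 2*((0*(-10))*(-⅕)) = 2*(0*(-⅕)) = 2*0 = 0)
v(F, Q) = 0
18859 + v(5, 140) = 18859 + 0 = 18859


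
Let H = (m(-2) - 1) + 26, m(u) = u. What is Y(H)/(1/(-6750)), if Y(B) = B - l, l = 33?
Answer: 67500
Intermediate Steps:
H = 23 (H = (-2 - 1) + 26 = -3 + 26 = 23)
Y(B) = -33 + B (Y(B) = B - 1*33 = B - 33 = -33 + B)
Y(H)/(1/(-6750)) = (-33 + 23)/(1/(-6750)) = -10/(-1/6750) = -10*(-6750) = 67500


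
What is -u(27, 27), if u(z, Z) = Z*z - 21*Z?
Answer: -162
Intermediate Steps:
u(z, Z) = -21*Z + Z*z
-u(27, 27) = -27*(-21 + 27) = -27*6 = -1*162 = -162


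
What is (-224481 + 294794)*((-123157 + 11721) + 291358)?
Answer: 12650855586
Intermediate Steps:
(-224481 + 294794)*((-123157 + 11721) + 291358) = 70313*(-111436 + 291358) = 70313*179922 = 12650855586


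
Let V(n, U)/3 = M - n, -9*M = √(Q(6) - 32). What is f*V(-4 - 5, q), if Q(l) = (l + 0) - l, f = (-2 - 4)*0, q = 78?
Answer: 0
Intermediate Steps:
f = 0 (f = -6*0 = 0)
Q(l) = 0 (Q(l) = l - l = 0)
M = -4*I*√2/9 (M = -√(0 - 32)/9 = -4*I*√2/9 ≈ -0.62854*I)
V(n, U) = -3*n - 4*I*√2/3 (V(n, U) = 3*(-4*I*√2/9 - n) = 3*(-n - 4*I*√2/9) = -3*n - 4*I*√2/3)
f*V(-4 - 5, q) = 0*(-3*(-4 - 5) - 4*I*√2/3) = 0*(-3*(-9) - 4*I*√2/3) = 0*(27 - 4*I*√2/3) = 0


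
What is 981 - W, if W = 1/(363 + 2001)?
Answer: 2319083/2364 ≈ 981.00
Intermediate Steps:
W = 1/2364 ≈ 0.00042301
981 - W = 981 - 1*1/2364 = 981 - 1/2364 = 2319083/2364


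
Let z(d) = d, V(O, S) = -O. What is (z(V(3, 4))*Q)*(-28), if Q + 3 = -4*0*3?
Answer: -252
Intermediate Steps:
Q = -3 (Q = -3 - 4*0*3 = -3 + 0*3 = -3 + 0 = -3)
(z(V(3, 4))*Q)*(-28) = (-1*3*(-3))*(-28) = -3*(-3)*(-28) = 9*(-28) = -252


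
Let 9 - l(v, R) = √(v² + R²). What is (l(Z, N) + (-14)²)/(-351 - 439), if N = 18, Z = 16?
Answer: -41/158 + √145/395 ≈ -0.22901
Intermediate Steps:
l(v, R) = 9 - √(R² + v²) (l(v, R) = 9 - √(v² + R²) = 9 - √(R² + v²))
(l(Z, N) + (-14)²)/(-351 - 439) = ((9 - √(18² + 16²)) + (-14)²)/(-351 - 439) = ((9 - √(324 + 256)) + 196)/(-790) = ((9 - √580) + 196)*(-1/790) = ((9 - 2*√145) + 196)*(-1/790) = (205 - 2*√145)*(-1/790) = -41/158 + √145/395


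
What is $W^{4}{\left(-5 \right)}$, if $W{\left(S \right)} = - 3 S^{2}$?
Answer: $31640625$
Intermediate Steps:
$W^{4}{\left(-5 \right)} = \left(- 3 \left(-5\right)^{2}\right)^{4} = \left(\left(-3\right) 25\right)^{4} = \left(-75\right)^{4} = 31640625$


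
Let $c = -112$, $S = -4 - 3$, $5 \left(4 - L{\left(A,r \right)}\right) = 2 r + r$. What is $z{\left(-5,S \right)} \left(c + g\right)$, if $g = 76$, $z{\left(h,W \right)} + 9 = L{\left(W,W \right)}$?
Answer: $\frac{144}{5} \approx 28.8$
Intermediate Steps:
$L{\left(A,r \right)} = 4 - \frac{3 r}{5}$ ($L{\left(A,r \right)} = 4 - \frac{2 r + r}{5} = 4 - \frac{3 r}{5}$)
$S = -7$
$z{\left(h,W \right)} = -5 - \frac{3 W}{5}$ ($z{\left(h,W \right)} = -9 - \left(-4 + \frac{3 W}{5}\right) = -5 - \frac{3 W}{5}$)
$z{\left(-5,S \right)} \left(c + g\right) = \left(-5 - - \frac{21}{5}\right) \left(-112 + 76\right) = \left(-5 + \frac{21}{5}\right) \left(-36\right) = \left(- \frac{4}{5}\right) \left(-36\right) = \frac{144}{5}$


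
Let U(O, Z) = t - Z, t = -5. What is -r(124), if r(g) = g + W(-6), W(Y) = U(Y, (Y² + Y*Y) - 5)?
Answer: -52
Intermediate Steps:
U(O, Z) = -5 - Z
W(Y) = -2*Y² (W(Y) = -5 - ((Y² + Y*Y) - 5) = -5 - ((Y² + Y²) - 5) = -5 - (2*Y² - 5) = -5 - (-5 + 2*Y²) = -5 + (5 - 2*Y²) = -2*Y²)
r(g) = -72 + g (r(g) = g - 2*(-6)² = g - 2*36 = g - 72 = -72 + g)
-r(124) = -(-72 + 124) = -1*52 = -52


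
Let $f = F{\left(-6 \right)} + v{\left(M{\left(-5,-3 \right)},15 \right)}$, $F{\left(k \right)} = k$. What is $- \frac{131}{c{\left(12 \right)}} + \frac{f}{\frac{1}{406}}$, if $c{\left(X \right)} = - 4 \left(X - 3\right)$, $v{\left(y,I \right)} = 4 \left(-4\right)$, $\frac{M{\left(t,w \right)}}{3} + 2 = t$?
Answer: $- \frac{321421}{36} \approx -8928.4$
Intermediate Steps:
$M{\left(t,w \right)} = -6 + 3 t$
$v{\left(y,I \right)} = -16$
$c{\left(X \right)} = 12 - 4 X$ ($c{\left(X \right)} = - 4 \left(-3 + X\right) = 12 - 4 X$)
$f = -22$ ($f = -6 - 16 = -22$)
$- \frac{131}{c{\left(12 \right)}} + \frac{f}{\frac{1}{406}} = - \frac{131}{12 - 48} - \frac{22}{\frac{1}{406}} = - \frac{131}{12 - 48} - 22 \frac{1}{\frac{1}{406}} = - \frac{131}{-36} - 8932 = \left(-131\right) \left(- \frac{1}{36}\right) - 8932 = \frac{131}{36} - 8932 = - \frac{321421}{36}$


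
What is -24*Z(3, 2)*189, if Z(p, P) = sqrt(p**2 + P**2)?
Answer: -4536*sqrt(13) ≈ -16355.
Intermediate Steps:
Z(p, P) = sqrt(P**2 + p**2)
-24*Z(3, 2)*189 = -24*sqrt(2**2 + 3**2)*189 = -24*sqrt(4 + 9)*189 = -24*sqrt(13)*189 = -4536*sqrt(13)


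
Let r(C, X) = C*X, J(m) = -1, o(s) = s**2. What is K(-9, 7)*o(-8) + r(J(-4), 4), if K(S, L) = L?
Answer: 444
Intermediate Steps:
K(-9, 7)*o(-8) + r(J(-4), 4) = 7*(-8)**2 - 1*4 = 7*64 - 4 = 448 - 4 = 444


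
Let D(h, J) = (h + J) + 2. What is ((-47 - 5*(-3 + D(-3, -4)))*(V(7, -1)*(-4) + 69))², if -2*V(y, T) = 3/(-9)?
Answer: 2059225/9 ≈ 2.2880e+5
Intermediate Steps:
V(y, T) = ⅙ (V(y, T) = -3/(2*(-9)) = -3*(-1)/(2*9) = -½*(-⅓) = ⅙)
D(h, J) = 2 + J + h (D(h, J) = (J + h) + 2 = 2 + J + h)
((-47 - 5*(-3 + D(-3, -4)))*(V(7, -1)*(-4) + 69))² = ((-47 - 5*(-3 + (2 - 4 - 3)))*((⅙)*(-4) + 69))² = ((-47 - 5*(-3 - 5))*(-⅔ + 69))² = ((-47 - 5*(-8))*(205/3))² = ((-47 + 40)*(205/3))² = (-7*205/3)² = (-1435/3)² = 2059225/9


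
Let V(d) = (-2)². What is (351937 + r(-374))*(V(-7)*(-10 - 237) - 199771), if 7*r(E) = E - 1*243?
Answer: -494457772978/7 ≈ -7.0637e+10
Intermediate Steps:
r(E) = -243/7 + E/7 (r(E) = (E - 1*243)/7 = (E - 243)/7 = (-243 + E)/7 = -243/7 + E/7)
V(d) = 4
(351937 + r(-374))*(V(-7)*(-10 - 237) - 199771) = (351937 + (-243/7 + (⅐)*(-374)))*(4*(-10 - 237) - 199771) = (351937 + (-243/7 - 374/7))*(4*(-247) - 199771) = (351937 - 617/7)*(-988 - 199771) = (2462942/7)*(-200759) = -494457772978/7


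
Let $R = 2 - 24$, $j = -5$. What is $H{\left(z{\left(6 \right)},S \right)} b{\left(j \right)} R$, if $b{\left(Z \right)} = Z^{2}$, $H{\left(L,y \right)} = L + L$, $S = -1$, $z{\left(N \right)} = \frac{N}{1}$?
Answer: $-6600$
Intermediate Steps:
$z{\left(N \right)} = N$ ($z{\left(N \right)} = N 1 = N$)
$H{\left(L,y \right)} = 2 L$
$R = -22$ ($R = 2 - 24 = -22$)
$H{\left(z{\left(6 \right)},S \right)} b{\left(j \right)} R = 2 \cdot 6 \left(-5\right)^{2} \left(-22\right) = 12 \cdot 25 \left(-22\right) = 300 \left(-22\right) = -6600$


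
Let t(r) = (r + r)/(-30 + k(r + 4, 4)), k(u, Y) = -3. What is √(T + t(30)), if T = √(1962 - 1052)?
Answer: √(-220 + 121*√910)/11 ≈ 5.3243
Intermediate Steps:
T = √910 ≈ 30.166
t(r) = -2*r/33 (t(r) = (r + r)/(-30 - 3) = (2*r)/(-33) = (2*r)*(-1/33) = -2*r/33)
√(T + t(30)) = √(√910 - 2/33*30) = √(√910 - 20/11) = √(-20/11 + √910)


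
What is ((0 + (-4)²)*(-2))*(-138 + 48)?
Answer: 2880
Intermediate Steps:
((0 + (-4)²)*(-2))*(-138 + 48) = ((0 + 16)*(-2))*(-90) = (16*(-2))*(-90) = -32*(-90) = 2880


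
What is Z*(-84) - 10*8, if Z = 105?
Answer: -8900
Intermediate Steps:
Z*(-84) - 10*8 = 105*(-84) - 10*8 = -8820 - 80 = -8900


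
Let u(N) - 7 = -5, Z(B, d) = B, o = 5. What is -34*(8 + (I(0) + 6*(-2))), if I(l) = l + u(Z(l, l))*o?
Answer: -204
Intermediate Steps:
u(N) = 2 (u(N) = 7 - 5 = 2)
I(l) = 10 + l (I(l) = l + 2*5 = l + 10 = 10 + l)
-34*(8 + (I(0) + 6*(-2))) = -34*(8 + ((10 + 0) + 6*(-2))) = -34*(8 + (10 - 12)) = -34*(8 - 2) = -34*6 = -204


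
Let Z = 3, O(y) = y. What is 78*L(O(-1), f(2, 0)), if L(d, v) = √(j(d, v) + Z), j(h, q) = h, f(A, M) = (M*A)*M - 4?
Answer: 78*√2 ≈ 110.31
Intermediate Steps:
f(A, M) = -4 + A*M² (f(A, M) = (A*M)*M - 4 = A*M² - 4 = -4 + A*M²)
L(d, v) = √(3 + d) (L(d, v) = √(d + 3) = √(3 + d))
78*L(O(-1), f(2, 0)) = 78*√(3 - 1) = 78*√2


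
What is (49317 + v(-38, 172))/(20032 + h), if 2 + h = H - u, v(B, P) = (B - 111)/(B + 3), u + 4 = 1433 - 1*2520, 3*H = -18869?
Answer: 2589366/778645 ≈ 3.3255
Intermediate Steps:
H = -18869/3 (H = (⅓)*(-18869) = -18869/3 ≈ -6289.7)
u = -1091 (u = -4 + (1433 - 1*2520) = -4 + (1433 - 2520) = -4 - 1087 = -1091)
v(B, P) = (-111 + B)/(3 + B)
h = -15602/3 (h = -2 + (-18869/3 - 1*(-1091)) = -2 + (-18869/3 + 1091) = -2 - 15596/3 = -15602/3 ≈ -5200.7)
(49317 + v(-38, 172))/(20032 + h) = (49317 + (-111 - 38)/(3 - 38))/(20032 - 15602/3) = (49317 - 149/(-35))/(44494/3) = (49317 - 1/35*(-149))*(3/44494) = (49317 + 149/35)*(3/44494) = (1726244/35)*(3/44494) = 2589366/778645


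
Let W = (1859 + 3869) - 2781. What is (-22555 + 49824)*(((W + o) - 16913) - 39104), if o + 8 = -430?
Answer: -1459109652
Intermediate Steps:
o = -438 (o = -8 - 430 = -438)
W = 2947 (W = 5728 - 2781 = 2947)
(-22555 + 49824)*(((W + o) - 16913) - 39104) = (-22555 + 49824)*(((2947 - 438) - 16913) - 39104) = 27269*((2509 - 16913) - 39104) = 27269*(-14404 - 39104) = 27269*(-53508) = -1459109652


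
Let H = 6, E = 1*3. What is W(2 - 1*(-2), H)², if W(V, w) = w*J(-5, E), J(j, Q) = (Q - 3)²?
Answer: 0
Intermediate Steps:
E = 3
J(j, Q) = (-3 + Q)²
W(V, w) = 0 (W(V, w) = w*(-3 + 3)² = w*0² = w*0 = 0)
W(2 - 1*(-2), H)² = 0² = 0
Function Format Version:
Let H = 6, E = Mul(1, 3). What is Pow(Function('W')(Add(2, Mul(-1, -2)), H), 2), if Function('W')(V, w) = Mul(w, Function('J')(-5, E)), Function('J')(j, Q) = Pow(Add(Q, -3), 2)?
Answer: 0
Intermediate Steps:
E = 3
Function('J')(j, Q) = Pow(Add(-3, Q), 2)
Function('W')(V, w) = 0 (Function('W')(V, w) = Mul(w, Pow(Add(-3, 3), 2)) = Mul(w, Pow(0, 2)) = Mul(w, 0) = 0)
Pow(Function('W')(Add(2, Mul(-1, -2)), H), 2) = Pow(0, 2) = 0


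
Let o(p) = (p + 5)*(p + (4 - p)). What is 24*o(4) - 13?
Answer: 851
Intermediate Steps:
o(p) = 20 + 4*p (o(p) = (5 + p)*4 = 20 + 4*p)
24*o(4) - 13 = 24*(20 + 4*4) - 13 = 24*(20 + 16) - 13 = 24*36 - 13 = 864 - 13 = 851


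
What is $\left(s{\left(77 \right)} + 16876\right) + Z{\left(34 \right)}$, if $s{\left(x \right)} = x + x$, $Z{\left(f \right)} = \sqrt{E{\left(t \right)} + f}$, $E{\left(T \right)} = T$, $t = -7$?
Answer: $17030 + 3 \sqrt{3} \approx 17035.0$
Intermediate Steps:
$Z{\left(f \right)} = \sqrt{-7 + f}$
$s{\left(x \right)} = 2 x$
$\left(s{\left(77 \right)} + 16876\right) + Z{\left(34 \right)} = \left(2 \cdot 77 + 16876\right) + \sqrt{-7 + 34} = \left(154 + 16876\right) + \sqrt{27} = 17030 + 3 \sqrt{3}$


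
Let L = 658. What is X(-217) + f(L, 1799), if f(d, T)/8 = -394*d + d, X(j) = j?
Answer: -2068969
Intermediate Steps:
f(d, T) = -3144*d (f(d, T) = 8*(-394*d + d) = 8*(-393*d) = -3144*d)
X(-217) + f(L, 1799) = -217 - 3144*658 = -217 - 2068752 = -2068969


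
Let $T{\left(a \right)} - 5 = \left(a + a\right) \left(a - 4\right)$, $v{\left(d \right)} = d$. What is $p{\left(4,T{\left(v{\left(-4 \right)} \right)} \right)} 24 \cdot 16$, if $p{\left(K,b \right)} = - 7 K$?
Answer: $-10752$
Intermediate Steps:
$T{\left(a \right)} = 5 + 2 a \left(-4 + a\right)$ ($T{\left(a \right)} = 5 + \left(a + a\right) \left(a - 4\right) = 5 + 2 a \left(-4 + a\right)$)
$p{\left(4,T{\left(v{\left(-4 \right)} \right)} \right)} 24 \cdot 16 = \left(-7\right) 4 \cdot 24 \cdot 16 = \left(-28\right) 24 \cdot 16 = \left(-672\right) 16 = -10752$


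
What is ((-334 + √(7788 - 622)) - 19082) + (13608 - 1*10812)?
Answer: -16620 + √7166 ≈ -16535.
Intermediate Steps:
((-334 + √(7788 - 622)) - 19082) + (13608 - 1*10812) = ((-334 + √7166) - 19082) + (13608 - 10812) = (-19416 + √7166) + 2796 = -16620 + √7166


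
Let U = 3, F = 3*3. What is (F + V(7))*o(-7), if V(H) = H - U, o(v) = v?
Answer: -91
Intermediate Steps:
F = 9
V(H) = -3 + H (V(H) = H - 1*3 = H - 3 = -3 + H)
(F + V(7))*o(-7) = (9 + (-3 + 7))*(-7) = (9 + 4)*(-7) = 13*(-7) = -91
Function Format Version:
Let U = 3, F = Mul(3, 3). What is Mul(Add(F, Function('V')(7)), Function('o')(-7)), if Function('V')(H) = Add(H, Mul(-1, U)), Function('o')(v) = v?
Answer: -91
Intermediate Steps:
F = 9
Function('V')(H) = Add(-3, H) (Function('V')(H) = Add(H, Mul(-1, 3)) = Add(H, -3) = Add(-3, H))
Mul(Add(F, Function('V')(7)), Function('o')(-7)) = Mul(Add(9, Add(-3, 7)), -7) = Mul(Add(9, 4), -7) = Mul(13, -7) = -91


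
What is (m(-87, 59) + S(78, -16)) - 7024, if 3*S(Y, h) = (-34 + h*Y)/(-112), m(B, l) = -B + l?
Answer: -1154863/168 ≈ -6874.2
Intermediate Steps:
m(B, l) = l - B
S(Y, h) = 17/168 - Y*h/336 (S(Y, h) = ((-34 + h*Y)/(-112))/3 = ((-34 + Y*h)*(-1/112))/3 = (17/56 - Y*h/112)/3 = 17/168 - Y*h/336)
(m(-87, 59) + S(78, -16)) - 7024 = ((59 - 1*(-87)) + (17/168 - 1/336*78*(-16))) - 7024 = ((59 + 87) + (17/168 + 26/7)) - 7024 = (146 + 641/168) - 7024 = 25169/168 - 7024 = -1154863/168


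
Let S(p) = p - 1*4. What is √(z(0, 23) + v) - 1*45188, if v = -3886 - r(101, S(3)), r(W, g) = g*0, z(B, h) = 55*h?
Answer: -45188 + I*√2621 ≈ -45188.0 + 51.196*I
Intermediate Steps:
S(p) = -4 + p (S(p) = p - 4 = -4 + p)
r(W, g) = 0
v = -3886 (v = -3886 - 1*0 = -3886 + 0 = -3886)
√(z(0, 23) + v) - 1*45188 = √(55*23 - 3886) - 1*45188 = √(1265 - 3886) - 45188 = √(-2621) - 45188 = I*√2621 - 45188 = -45188 + I*√2621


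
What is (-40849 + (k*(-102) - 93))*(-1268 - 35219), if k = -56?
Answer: 1285437010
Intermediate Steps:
(-40849 + (k*(-102) - 93))*(-1268 - 35219) = (-40849 + (-56*(-102) - 93))*(-1268 - 35219) = (-40849 + (5712 - 93))*(-36487) = (-40849 + 5619)*(-36487) = -35230*(-36487) = 1285437010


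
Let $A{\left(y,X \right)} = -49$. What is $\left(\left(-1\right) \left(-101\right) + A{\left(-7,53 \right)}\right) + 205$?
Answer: $257$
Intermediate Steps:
$\left(\left(-1\right) \left(-101\right) + A{\left(-7,53 \right)}\right) + 205 = \left(\left(-1\right) \left(-101\right) - 49\right) + 205 = \left(101 - 49\right) + 205 = 52 + 205 = 257$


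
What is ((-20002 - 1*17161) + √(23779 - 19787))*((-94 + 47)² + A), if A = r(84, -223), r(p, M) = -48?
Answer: -80309243 + 4322*√998 ≈ -8.0173e+7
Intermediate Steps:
A = -48
((-20002 - 1*17161) + √(23779 - 19787))*((-94 + 47)² + A) = ((-20002 - 1*17161) + √(23779 - 19787))*((-94 + 47)² - 48) = ((-20002 - 17161) + √3992)*((-47)² - 48) = (-37163 + 2*√998)*(2209 - 48) = (-37163 + 2*√998)*2161 = -80309243 + 4322*√998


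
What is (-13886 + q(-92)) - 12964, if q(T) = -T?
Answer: -26758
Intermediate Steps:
(-13886 + q(-92)) - 12964 = (-13886 - 1*(-92)) - 12964 = (-13886 + 92) - 12964 = -13794 - 12964 = -26758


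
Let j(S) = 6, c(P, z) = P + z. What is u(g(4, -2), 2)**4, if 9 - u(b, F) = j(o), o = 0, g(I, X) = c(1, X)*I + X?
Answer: 81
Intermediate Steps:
g(I, X) = X + I*(1 + X) (g(I, X) = (1 + X)*I + X = I*(1 + X) + X = X + I*(1 + X))
u(b, F) = 3 (u(b, F) = 9 - 1*6 = 9 - 6 = 3)
u(g(4, -2), 2)**4 = 3**4 = 81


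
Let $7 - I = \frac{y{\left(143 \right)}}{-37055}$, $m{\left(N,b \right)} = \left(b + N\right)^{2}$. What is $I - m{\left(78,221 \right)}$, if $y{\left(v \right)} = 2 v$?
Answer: $- \frac{3312494384}{37055} \approx -89394.0$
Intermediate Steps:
$m{\left(N,b \right)} = \left(N + b\right)^{2}$
$I = \frac{259671}{37055}$ ($I = 7 - \frac{2 \cdot 143}{-37055} = 7 - 286 \left(- \frac{1}{37055}\right) = 7 - - \frac{286}{37055} = 7 + \frac{286}{37055} = \frac{259671}{37055} \approx 7.0077$)
$I - m{\left(78,221 \right)} = \frac{259671}{37055} - \left(78 + 221\right)^{2} = \frac{259671}{37055} - 299^{2} = \frac{259671}{37055} - 89401 = - \frac{3312494384}{37055}$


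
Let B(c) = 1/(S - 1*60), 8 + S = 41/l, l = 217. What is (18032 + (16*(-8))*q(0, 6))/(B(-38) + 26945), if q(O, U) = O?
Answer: 132670440/198247729 ≈ 0.66922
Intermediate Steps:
S = -1695/217 (S = -8 + 41/217 = -1695/217 ≈ -7.8111)
B(c) = -217/14715 (B(c) = 1/(-1695/217 - 1*60) = 1/(-1695/217 - 60) = 1/(-14715/217) = -217/14715)
(18032 + (16*(-8))*q(0, 6))/(B(-38) + 26945) = (18032 + (16*(-8))*0)/(-217/14715 + 26945) = (18032 - 128*0)/(396495458/14715) = (18032 + 0)*(14715/396495458) = 18032*(14715/396495458) = 132670440/198247729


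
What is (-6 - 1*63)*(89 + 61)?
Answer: -10350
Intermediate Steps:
(-6 - 1*63)*(89 + 61) = (-6 - 63)*150 = -69*150 = -10350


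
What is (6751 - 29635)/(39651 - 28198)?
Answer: -22884/11453 ≈ -1.9981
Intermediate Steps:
(6751 - 29635)/(39651 - 28198) = -22884/11453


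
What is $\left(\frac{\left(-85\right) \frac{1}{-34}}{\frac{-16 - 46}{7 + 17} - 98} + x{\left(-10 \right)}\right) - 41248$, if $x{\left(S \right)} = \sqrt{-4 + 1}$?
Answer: $- \frac{49786366}{1207} + i \sqrt{3} \approx -41248.0 + 1.732 i$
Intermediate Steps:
$x{\left(S \right)} = i \sqrt{3}$ ($x{\left(S \right)} = \sqrt{-3} = i \sqrt{3}$)
$\left(\frac{\left(-85\right) \frac{1}{-34}}{\frac{-16 - 46}{7 + 17} - 98} + x{\left(-10 \right)}\right) - 41248 = \left(\frac{\left(-85\right) \frac{1}{-34}}{\frac{-16 - 46}{7 + 17} - 98} + i \sqrt{3}\right) - 41248 = \left(\frac{\left(-85\right) \left(- \frac{1}{34}\right)}{- \frac{62}{24} - 98} + i \sqrt{3}\right) - 41248 = \left(\frac{1}{\left(-62\right) \frac{1}{24} - 98} \cdot \frac{5}{2} + i \sqrt{3}\right) - 41248 = \left(\frac{1}{- \frac{31}{12} - 98} \cdot \frac{5}{2} + i \sqrt{3}\right) - 41248 = \left(\frac{1}{- \frac{1207}{12}} \cdot \frac{5}{2} + i \sqrt{3}\right) - 41248 = \left(\left(- \frac{12}{1207}\right) \frac{5}{2} + i \sqrt{3}\right) - 41248 = \left(- \frac{30}{1207} + i \sqrt{3}\right) - 41248 = - \frac{49786366}{1207} + i \sqrt{3}$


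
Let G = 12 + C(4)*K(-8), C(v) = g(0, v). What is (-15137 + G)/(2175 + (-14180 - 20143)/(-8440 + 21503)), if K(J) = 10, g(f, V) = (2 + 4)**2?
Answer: -192875195/28377702 ≈ -6.7967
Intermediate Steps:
g(f, V) = 36 (g(f, V) = 6**2 = 36)
C(v) = 36
G = 372 (G = 12 + 36*10 = 12 + 360 = 372)
(-15137 + G)/(2175 + (-14180 - 20143)/(-8440 + 21503)) = (-15137 + 372)/(2175 + (-14180 - 20143)/(-8440 + 21503)) = -14765/(2175 - 34323/13063) = -14765/28377702/13063 = -14765*13063/28377702 = -192875195/28377702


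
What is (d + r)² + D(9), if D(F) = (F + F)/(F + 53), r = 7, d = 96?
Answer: 328888/31 ≈ 10609.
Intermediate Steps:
D(F) = 2*F/(53 + F) (D(F) = (2*F)/(53 + F) = 2*F/(53 + F))
(d + r)² + D(9) = (96 + 7)² + 2*9/(53 + 9) = 103² + 2*9/62 = 10609 + 2*9*(1/62) = 10609 + 9/31 = 328888/31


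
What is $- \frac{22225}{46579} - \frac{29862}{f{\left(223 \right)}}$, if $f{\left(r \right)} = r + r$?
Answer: $- \frac{700427224}{10387117} \approx -67.432$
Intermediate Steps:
$f{\left(r \right)} = 2 r$
$- \frac{22225}{46579} - \frac{29862}{f{\left(223 \right)}} = - \frac{22225}{46579} - \frac{29862}{2 \cdot 223} = \left(-22225\right) \frac{1}{46579} - \frac{29862}{446} = - \frac{22225}{46579} - \frac{14931}{223} = - \frac{700427224}{10387117}$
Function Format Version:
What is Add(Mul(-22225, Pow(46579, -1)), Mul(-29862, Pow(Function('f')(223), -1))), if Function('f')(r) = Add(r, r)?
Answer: Rational(-700427224, 10387117) ≈ -67.432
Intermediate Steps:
Function('f')(r) = Mul(2, r)
Add(Mul(-22225, Pow(46579, -1)), Mul(-29862, Pow(Function('f')(223), -1))) = Add(Mul(-22225, Pow(46579, -1)), Mul(-29862, Pow(Mul(2, 223), -1))) = Add(Mul(-22225, Rational(1, 46579)), Mul(-29862, Pow(446, -1))) = Add(Rational(-22225, 46579), Mul(-29862, Rational(1, 446))) = Add(Rational(-22225, 46579), Rational(-14931, 223)) = Rational(-700427224, 10387117)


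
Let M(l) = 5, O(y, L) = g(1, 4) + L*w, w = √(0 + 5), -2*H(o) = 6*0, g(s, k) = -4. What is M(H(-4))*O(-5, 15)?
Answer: -20 + 75*√5 ≈ 147.71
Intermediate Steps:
H(o) = 0 (H(o) = -3*0 = -½*0 = 0)
w = √5 ≈ 2.2361
O(y, L) = -4 + L*√5
M(H(-4))*O(-5, 15) = 5*(-4 + 15*√5) = -20 + 75*√5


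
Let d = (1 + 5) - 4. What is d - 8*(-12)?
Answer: 98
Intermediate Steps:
d = 2 (d = 6 - 4 = 2)
d - 8*(-12) = 2 - 8*(-12) = 2 + 96 = 98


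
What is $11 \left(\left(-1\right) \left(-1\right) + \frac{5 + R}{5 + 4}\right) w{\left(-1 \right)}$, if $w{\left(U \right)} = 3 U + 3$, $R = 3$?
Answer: $0$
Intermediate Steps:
$w{\left(U \right)} = 3 + 3 U$
$11 \left(\left(-1\right) \left(-1\right) + \frac{5 + R}{5 + 4}\right) w{\left(-1 \right)} = 11 \left(\left(-1\right) \left(-1\right) + \frac{5 + 3}{5 + 4}\right) \left(3 + 3 \left(-1\right)\right) = 11 \left(1 + \frac{8}{9}\right) \left(3 - 3\right) = 11 \left(1 + 8 \cdot \frac{1}{9}\right) 0 = 11 \left(1 + \frac{8}{9}\right) 0 = 11 \cdot \frac{17}{9} \cdot 0 = \frac{187}{9} \cdot 0 = 0$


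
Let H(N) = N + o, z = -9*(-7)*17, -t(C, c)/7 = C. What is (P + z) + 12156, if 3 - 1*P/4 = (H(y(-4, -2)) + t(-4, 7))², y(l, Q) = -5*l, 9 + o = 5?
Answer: 5495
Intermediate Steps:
o = -4 (o = -9 + 5 = -4)
t(C, c) = -7*C
z = 1071 (z = 63*17 = 1071)
H(N) = -4 + N (H(N) = N - 4 = -4 + N)
P = -7732 (P = 12 - 4*((-4 - 5*(-4)) - 7*(-4))² = 12 - 4*((-4 + 20) + 28)² = 12 - 4*(16 + 28)² = 12 - 4*44² = 12 - 4*1936 = 12 - 7744 = -7732)
(P + z) + 12156 = (-7732 + 1071) + 12156 = -6661 + 12156 = 5495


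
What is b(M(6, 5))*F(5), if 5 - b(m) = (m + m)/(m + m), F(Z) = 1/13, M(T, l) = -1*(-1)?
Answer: 4/13 ≈ 0.30769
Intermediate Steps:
M(T, l) = 1
F(Z) = 1/13
b(m) = 4 (b(m) = 5 - (m + m)/(m + m) = 5 - 2*m/(2*m) = 5 - 2*m*1/(2*m) = 5 - 1*1 = 5 - 1 = 4)
b(M(6, 5))*F(5) = 4*(1/13) = 4/13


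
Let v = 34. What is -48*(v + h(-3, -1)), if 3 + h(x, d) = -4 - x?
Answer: -1440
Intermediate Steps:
h(x, d) = -7 - x (h(x, d) = -3 + (-4 - x) = -7 - x)
-48*(v + h(-3, -1)) = -48*(34 + (-7 - 1*(-3))) = -48*(34 + (-7 + 3)) = -48*(34 - 4) = -48*30 = -1440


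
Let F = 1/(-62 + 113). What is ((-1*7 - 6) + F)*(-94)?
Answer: 62228/51 ≈ 1220.2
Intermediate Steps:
F = 1/51 ≈ 0.019608
((-1*7 - 6) + F)*(-94) = ((-1*7 - 6) + 1/51)*(-94) = ((-7 - 6) + 1/51)*(-94) = (-13 + 1/51)*(-94) = -662/51*(-94) = 62228/51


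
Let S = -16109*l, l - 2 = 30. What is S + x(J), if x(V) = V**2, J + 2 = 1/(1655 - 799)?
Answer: -377713687647/732736 ≈ -5.1548e+5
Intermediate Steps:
l = 32 (l = 2 + 30 = 32)
J = -1711/856 (J = -2 + 1/(1655 - 799) = -2 + 1/856 = -1711/856 ≈ -1.9988)
S = -515488 (S = -16109*32 = -515488)
S + x(J) = -515488 + (-1711/856)**2 = -515488 + 2927521/732736 = -377713687647/732736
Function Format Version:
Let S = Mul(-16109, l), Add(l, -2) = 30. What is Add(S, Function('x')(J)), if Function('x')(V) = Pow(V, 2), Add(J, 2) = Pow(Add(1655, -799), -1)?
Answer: Rational(-377713687647, 732736) ≈ -5.1548e+5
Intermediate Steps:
l = 32 (l = Add(2, 30) = 32)
J = Rational(-1711, 856) (J = Add(-2, Pow(Add(1655, -799), -1)) = Add(-2, Pow(856, -1)) = Add(-2, Rational(1, 856)) = Rational(-1711, 856) ≈ -1.9988)
S = -515488 (S = Mul(-16109, 32) = -515488)
Add(S, Function('x')(J)) = Add(-515488, Pow(Rational(-1711, 856), 2)) = Add(-515488, Rational(2927521, 732736)) = Rational(-377713687647, 732736)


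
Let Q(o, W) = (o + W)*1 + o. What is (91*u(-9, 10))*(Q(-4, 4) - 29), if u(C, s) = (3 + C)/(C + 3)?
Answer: -3003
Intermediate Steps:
Q(o, W) = W + 2*o (Q(o, W) = (W + o)*1 + o = (W + o) + o = W + 2*o)
u(C, s) = 1 (u(C, s) = (3 + C)/(3 + C) = 1)
(91*u(-9, 10))*(Q(-4, 4) - 29) = (91*1)*((4 + 2*(-4)) - 29) = 91*((4 - 8) - 29) = 91*(-4 - 29) = 91*(-33) = -3003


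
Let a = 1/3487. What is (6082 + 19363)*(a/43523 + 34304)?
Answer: 132470138232506725/151764701 ≈ 8.7287e+8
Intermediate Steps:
a = 1/3487 ≈ 0.00028678
(6082 + 19363)*(a/43523 + 34304) = (6082 + 19363)*((1/3487)/43523 + 34304) = 25445*((1/3487)*(1/43523) + 34304) = 25445*(1/151764701 + 34304) = 25445*(5206136303105/151764701) = 132470138232506725/151764701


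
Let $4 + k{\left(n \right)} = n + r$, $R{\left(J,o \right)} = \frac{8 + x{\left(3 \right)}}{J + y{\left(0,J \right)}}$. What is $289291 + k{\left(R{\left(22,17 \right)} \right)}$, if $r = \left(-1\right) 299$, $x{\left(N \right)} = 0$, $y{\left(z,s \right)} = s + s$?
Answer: $\frac{9536608}{33} \approx 2.8899 \cdot 10^{5}$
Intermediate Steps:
$y{\left(z,s \right)} = 2 s$
$R{\left(J,o \right)} = \frac{8}{3 J}$ ($R{\left(J,o \right)} = \frac{8 + 0}{J + 2 J} = \frac{8}{3 J}$)
$r = -299$
$k{\left(n \right)} = -303 + n$ ($k{\left(n \right)} = -4 + \left(n - 299\right) = -4 + \left(-299 + n\right) = -303 + n$)
$289291 + k{\left(R{\left(22,17 \right)} \right)} = 289291 - \left(303 - \frac{8}{3 \cdot 22}\right) = 289291 + \left(-303 + \frac{8}{3} \cdot \frac{1}{22}\right) = 289291 + \left(-303 + \frac{4}{33}\right) = 289291 - \frac{9995}{33} = \frac{9536608}{33}$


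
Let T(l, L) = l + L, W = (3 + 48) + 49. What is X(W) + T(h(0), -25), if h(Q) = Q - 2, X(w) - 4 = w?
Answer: 77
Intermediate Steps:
W = 100 (W = 51 + 49 = 100)
X(w) = 4 + w
h(Q) = -2 + Q
T(l, L) = L + l
X(W) + T(h(0), -25) = (4 + 100) + (-25 + (-2 + 0)) = 104 + (-25 - 2) = 104 - 27 = 77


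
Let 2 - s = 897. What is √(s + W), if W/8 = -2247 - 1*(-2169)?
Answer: 7*I*√31 ≈ 38.974*I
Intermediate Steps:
s = -895 (s = 2 - 1*897 = 2 - 897 = -895)
W = -624 (W = 8*(-2247 - 1*(-2169)) = 8*(-2247 + 2169) = 8*(-78) = -624)
√(s + W) = √(-895 - 624) = √(-1519) = 7*I*√31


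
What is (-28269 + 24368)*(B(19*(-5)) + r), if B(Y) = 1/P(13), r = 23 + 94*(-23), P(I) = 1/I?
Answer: 8293526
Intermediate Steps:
r = -2139 (r = 23 - 2162 = -2139)
B(Y) = 13 (B(Y) = 1/(1/13) = 13)
(-28269 + 24368)*(B(19*(-5)) + r) = (-28269 + 24368)*(13 - 2139) = -3901*(-2126) = 8293526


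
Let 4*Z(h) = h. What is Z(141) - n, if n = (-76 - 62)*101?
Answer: 55893/4 ≈ 13973.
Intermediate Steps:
n = -13938 (n = -138*101 = -13938)
Z(h) = h/4
Z(141) - n = (1/4)*141 - 1*(-13938) = 141/4 + 13938 = 55893/4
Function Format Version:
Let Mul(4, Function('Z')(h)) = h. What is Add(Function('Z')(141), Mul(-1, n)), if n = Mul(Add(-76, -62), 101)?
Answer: Rational(55893, 4) ≈ 13973.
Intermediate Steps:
n = -13938 (n = Mul(-138, 101) = -13938)
Function('Z')(h) = Mul(Rational(1, 4), h)
Add(Function('Z')(141), Mul(-1, n)) = Add(Mul(Rational(1, 4), 141), Mul(-1, -13938)) = Add(Rational(141, 4), 13938) = Rational(55893, 4)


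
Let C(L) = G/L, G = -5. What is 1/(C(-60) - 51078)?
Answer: -12/612935 ≈ -1.9578e-5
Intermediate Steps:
C(L) = -5/L
1/(C(-60) - 51078) = 1/(-5/(-60) - 51078) = 1/(-5*(-1/60) - 51078) = 1/(1/12 - 51078) = 1/(-612935/12) = -12/612935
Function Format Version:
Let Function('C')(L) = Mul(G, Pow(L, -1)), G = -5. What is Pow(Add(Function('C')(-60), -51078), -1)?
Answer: Rational(-12, 612935) ≈ -1.9578e-5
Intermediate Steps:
Function('C')(L) = Mul(-5, Pow(L, -1))
Pow(Add(Function('C')(-60), -51078), -1) = Pow(Add(Mul(-5, Pow(-60, -1)), -51078), -1) = Pow(Add(Mul(-5, Rational(-1, 60)), -51078), -1) = Pow(Add(Rational(1, 12), -51078), -1) = Pow(Rational(-612935, 12), -1) = Rational(-12, 612935)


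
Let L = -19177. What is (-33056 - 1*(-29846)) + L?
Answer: -22387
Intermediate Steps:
(-33056 - 1*(-29846)) + L = (-33056 - 1*(-29846)) - 19177 = (-33056 + 29846) - 19177 = -3210 - 19177 = -22387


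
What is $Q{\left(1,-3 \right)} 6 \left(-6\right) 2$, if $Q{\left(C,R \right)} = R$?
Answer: $216$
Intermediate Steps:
$Q{\left(1,-3 \right)} 6 \left(-6\right) 2 = - 3 \cdot 6 \left(-6\right) 2 = \left(-3\right) \left(-36\right) 2 = 108 \cdot 2 = 216$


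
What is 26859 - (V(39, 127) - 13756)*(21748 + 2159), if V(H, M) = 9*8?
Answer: 327170247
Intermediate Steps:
V(H, M) = 72
26859 - (V(39, 127) - 13756)*(21748 + 2159) = 26859 - (72 - 13756)*(21748 + 2159) = 26859 - (-13684)*23907 = 26859 - 1*(-327143388) = 26859 + 327143388 = 327170247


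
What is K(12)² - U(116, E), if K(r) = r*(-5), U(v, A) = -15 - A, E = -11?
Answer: 3604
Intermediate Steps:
K(r) = -5*r
K(12)² - U(116, E) = (-5*12)² - (-15 - 1*(-11)) = (-60)² - (-15 + 11) = 3600 - 1*(-4) = 3600 + 4 = 3604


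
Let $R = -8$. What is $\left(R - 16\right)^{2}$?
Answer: $576$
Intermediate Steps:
$\left(R - 16\right)^{2} = \left(-8 - 16\right)^{2} = \left(-24\right)^{2} = 576$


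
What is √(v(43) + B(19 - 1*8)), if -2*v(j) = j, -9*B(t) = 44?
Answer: 5*I*√38/6 ≈ 5.137*I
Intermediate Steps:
B(t) = -44/9 (B(t) = -⅑*44 = -44/9)
v(j) = -j/2
√(v(43) + B(19 - 1*8)) = √(-½*43 - 44/9) = √(-43/2 - 44/9) = √(-475/18) = 5*I*√38/6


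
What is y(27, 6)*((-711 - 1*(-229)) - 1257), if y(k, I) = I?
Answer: -10434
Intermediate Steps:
y(27, 6)*((-711 - 1*(-229)) - 1257) = 6*((-711 - 1*(-229)) - 1257) = 6*((-711 + 229) - 1257) = 6*(-482 - 1257) = 6*(-1739) = -10434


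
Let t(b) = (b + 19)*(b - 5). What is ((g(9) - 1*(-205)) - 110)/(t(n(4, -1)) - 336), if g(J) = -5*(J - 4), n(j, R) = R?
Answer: -35/222 ≈ -0.15766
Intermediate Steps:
g(J) = 20 - 5*J (g(J) = -5*(-4 + J) = 20 - 5*J)
t(b) = (-5 + b)*(19 + b) (t(b) = (19 + b)*(-5 + b) = (-5 + b)*(19 + b))
((g(9) - 1*(-205)) - 110)/(t(n(4, -1)) - 336) = (((20 - 5*9) - 1*(-205)) - 110)/((-95 + (-1)² + 14*(-1)) - 336) = (((20 - 45) + 205) - 110)/((-95 + 1 - 14) - 336) = ((-25 + 205) - 110)/(-108 - 336) = (180 - 110)/(-444) = 70*(-1/444) = -35/222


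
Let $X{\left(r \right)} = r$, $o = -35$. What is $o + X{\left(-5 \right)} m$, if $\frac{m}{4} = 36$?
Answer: $-755$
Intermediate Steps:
$m = 144$ ($m = 4 \cdot 36 = 144$)
$o + X{\left(-5 \right)} m = -35 - 720 = -755$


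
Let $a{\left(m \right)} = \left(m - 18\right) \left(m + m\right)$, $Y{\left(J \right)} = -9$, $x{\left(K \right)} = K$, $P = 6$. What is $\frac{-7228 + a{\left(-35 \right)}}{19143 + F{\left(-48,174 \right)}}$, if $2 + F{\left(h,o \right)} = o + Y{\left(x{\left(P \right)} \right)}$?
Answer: $- \frac{1759}{9653} \approx -0.18222$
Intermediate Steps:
$F{\left(h,o \right)} = -11 + o$ ($F{\left(h,o \right)} = -2 + \left(o - 9\right) = -2 + \left(-9 + o\right) = -11 + o$)
$a{\left(m \right)} = 2 m \left(-18 + m\right)$ ($a{\left(m \right)} = \left(-18 + m\right) 2 m = 2 m \left(-18 + m\right)$)
$\frac{-7228 + a{\left(-35 \right)}}{19143 + F{\left(-48,174 \right)}} = \frac{-7228 + 2 \left(-35\right) \left(-18 - 35\right)}{19143 + \left(-11 + 174\right)} = \frac{-7228 + 2 \left(-35\right) \left(-53\right)}{19143 + 163} = \frac{-7228 + 3710}{19306} = \left(-3518\right) \frac{1}{19306} = - \frac{1759}{9653}$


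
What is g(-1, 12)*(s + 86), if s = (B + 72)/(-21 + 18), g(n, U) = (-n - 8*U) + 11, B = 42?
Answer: -4032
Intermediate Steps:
g(n, U) = 11 - n - 8*U
s = -38 (s = (42 + 72)/(-21 + 18) = 114/(-3) = 114*(-⅓) = -38)
g(-1, 12)*(s + 86) = (11 - 1*(-1) - 8*12)*(-38 + 86) = (11 + 1 - 96)*48 = -84*48 = -4032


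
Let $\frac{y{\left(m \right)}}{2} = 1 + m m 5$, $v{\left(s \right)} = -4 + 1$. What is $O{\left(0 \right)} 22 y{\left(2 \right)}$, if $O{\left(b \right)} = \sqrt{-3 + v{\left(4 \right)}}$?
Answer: $924 i \sqrt{6} \approx 2263.3 i$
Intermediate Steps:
$v{\left(s \right)} = -3$
$y{\left(m \right)} = 2 + 10 m^{2}$ ($y{\left(m \right)} = 2 \left(1 + m m 5\right) = 2 \left(1 + m^{2} \cdot 5\right) = 2 \left(1 + 5 m^{2}\right) = 2 + 10 m^{2}$)
$O{\left(b \right)} = i \sqrt{6}$ ($O{\left(b \right)} = \sqrt{-3 - 3} = \sqrt{-6} = i \sqrt{6}$)
$O{\left(0 \right)} 22 y{\left(2 \right)} = i \sqrt{6} \cdot 22 \left(2 + 10 \cdot 2^{2}\right) = 22 i \sqrt{6} \left(2 + 10 \cdot 4\right) = 22 i \sqrt{6} \left(2 + 40\right) = 22 i \sqrt{6} \cdot 42 = 924 i \sqrt{6}$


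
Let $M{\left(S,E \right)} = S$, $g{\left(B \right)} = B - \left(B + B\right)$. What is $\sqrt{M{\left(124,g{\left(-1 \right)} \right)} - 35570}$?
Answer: $i \sqrt{35446} \approx 188.27 i$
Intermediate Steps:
$g{\left(B \right)} = - B$ ($g{\left(B \right)} = B - 2 B = - B$)
$\sqrt{M{\left(124,g{\left(-1 \right)} \right)} - 35570} = \sqrt{124 - 35570} = \sqrt{-35446} = i \sqrt{35446}$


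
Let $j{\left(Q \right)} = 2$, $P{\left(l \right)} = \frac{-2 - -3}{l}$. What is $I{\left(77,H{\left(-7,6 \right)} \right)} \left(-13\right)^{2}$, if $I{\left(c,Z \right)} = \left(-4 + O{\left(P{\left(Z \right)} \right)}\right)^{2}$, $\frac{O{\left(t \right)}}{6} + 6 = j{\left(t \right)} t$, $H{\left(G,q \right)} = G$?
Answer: $\frac{14409616}{49} \approx 2.9407 \cdot 10^{5}$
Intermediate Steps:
$P{\left(l \right)} = \frac{1}{l}$ ($P{\left(l \right)} = \frac{-2 + 3}{l} = 1 \frac{1}{l} = \frac{1}{l}$)
$O{\left(t \right)} = -36 + 12 t$ ($O{\left(t \right)} = -36 + 6 \cdot 2 t = -36 + 12 t$)
$I{\left(c,Z \right)} = \left(-40 + \frac{12}{Z}\right)^{2}$ ($I{\left(c,Z \right)} = \left(-4 - \left(36 - \frac{12}{Z}\right)\right)^{2} = \left(-40 + \frac{12}{Z}\right)^{2}$)
$I{\left(77,H{\left(-7,6 \right)} \right)} \left(-13\right)^{2} = \left(40 - \frac{12}{-7}\right)^{2} \left(-13\right)^{2} = \left(40 - - \frac{12}{7}\right)^{2} \cdot 169 = \left(40 + \frac{12}{7}\right)^{2} \cdot 169 = \left(\frac{292}{7}\right)^{2} \cdot 169 = \frac{85264}{49} \cdot 169 = \frac{14409616}{49}$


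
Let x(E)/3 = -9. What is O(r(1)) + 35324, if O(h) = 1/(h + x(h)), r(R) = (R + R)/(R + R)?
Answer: 918423/26 ≈ 35324.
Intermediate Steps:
x(E) = -27 (x(E) = 3*(-9) = -27)
r(R) = 1 (r(R) = (2*R)/((2*R)) = (2*R)*(1/(2*R)) = 1)
O(h) = 1/(-27 + h) (O(h) = 1/(h - 27) = 1/(-27 + h))
O(r(1)) + 35324 = 1/(-27 + 1) + 35324 = 1/(-26) + 35324 = -1/26 + 35324 = 918423/26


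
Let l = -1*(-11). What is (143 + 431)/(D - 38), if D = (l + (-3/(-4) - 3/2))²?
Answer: 9184/1073 ≈ 8.5592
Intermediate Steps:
l = 11
D = 1681/16 (D = (11 + (-3/(-4) - 3/2))² = (11 + (-3*(-¼) - 3*½))² = (11 + (¾ - 3/2))² = (11 - ¾)² = (41/4)² = 1681/16 ≈ 105.06)
(143 + 431)/(D - 38) = (143 + 431)/(1681/16 - 38) = 574/(1073/16) = 574*(16/1073) = 9184/1073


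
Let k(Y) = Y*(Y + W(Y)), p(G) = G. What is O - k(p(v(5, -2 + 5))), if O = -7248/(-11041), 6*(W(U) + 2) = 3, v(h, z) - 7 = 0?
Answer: -835661/22082 ≈ -37.844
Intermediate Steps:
v(h, z) = 7 (v(h, z) = 7 + 0 = 7)
W(U) = -3/2 (W(U) = -2 + (1/6)*3 = -2 + 1/2 = -3/2)
O = 7248/11041 (O = -7248*(-1/11041) = 7248/11041 ≈ 0.65646)
k(Y) = Y*(-3/2 + Y) (k(Y) = Y*(Y - 3/2) = Y*(-3/2 + Y))
O - k(p(v(5, -2 + 5))) = 7248/11041 - 7*(-3 + 2*7)/2 = 7248/11041 - 7*(-3 + 14)/2 = 7248/11041 - 7*11/2 = 7248/11041 - 1*77/2 = 7248/11041 - 77/2 = -835661/22082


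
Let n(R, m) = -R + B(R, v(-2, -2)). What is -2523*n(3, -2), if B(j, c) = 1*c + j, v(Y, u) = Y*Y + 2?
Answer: -15138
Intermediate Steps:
v(Y, u) = 2 + Y**2 (v(Y, u) = Y**2 + 2 = 2 + Y**2)
B(j, c) = c + j
n(R, m) = 6 (n(R, m) = -R + ((2 + (-2)**2) + R) = -R + ((2 + 4) + R) = -R + (6 + R) = 6)
-2523*n(3, -2) = -2523*6 = -15138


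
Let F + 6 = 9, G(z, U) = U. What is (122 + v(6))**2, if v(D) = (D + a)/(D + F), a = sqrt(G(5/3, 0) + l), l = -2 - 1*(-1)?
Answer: (1104 + I)**2/81 ≈ 15047.0 + 27.259*I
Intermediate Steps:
F = 3 (F = -6 + 9 = 3)
l = -1 (l = -2 + 1 = -1)
a = I (a = sqrt(0 - 1) = sqrt(-1) = I ≈ 1.0*I)
v(D) = (I + D)/(3 + D) (v(D) = (D + I)/(D + 3) = (I + D)/(3 + D))
(122 + v(6))**2 = (122 + (I + 6)/(3 + 6))**2 = (122 + (6 + I)/9)**2 = (122 + (2/3 + I/9))**2 = (368/3 + I/9)**2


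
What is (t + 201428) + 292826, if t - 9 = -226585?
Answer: 267678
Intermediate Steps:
t = -226576 (t = 9 - 226585 = -226576)
(t + 201428) + 292826 = (-226576 + 201428) + 292826 = -25148 + 292826 = 267678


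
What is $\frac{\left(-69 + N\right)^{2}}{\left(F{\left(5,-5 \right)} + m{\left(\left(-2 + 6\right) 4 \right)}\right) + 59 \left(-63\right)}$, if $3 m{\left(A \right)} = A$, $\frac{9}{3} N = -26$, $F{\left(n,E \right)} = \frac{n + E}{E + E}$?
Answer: $- \frac{54289}{33405} \approx -1.6252$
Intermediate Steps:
$F{\left(n,E \right)} = \frac{E + n}{2 E}$
$N = - \frac{26}{3}$ ($N = \frac{1}{3} \left(-26\right) = - \frac{26}{3} \approx -8.6667$)
$m{\left(A \right)} = \frac{A}{3}$
$\frac{\left(-69 + N\right)^{2}}{\left(F{\left(5,-5 \right)} + m{\left(\left(-2 + 6\right) 4 \right)}\right) + 59 \left(-63\right)} = \frac{\left(-69 - \frac{26}{3}\right)^{2}}{\left(\frac{-5 + 5}{2 \left(-5\right)} + \frac{\left(-2 + 6\right) 4}{3}\right) + 59 \left(-63\right)} = \frac{\left(- \frac{233}{3}\right)^{2}}{\left(\frac{1}{2} \left(- \frac{1}{5}\right) 0 + \frac{4 \cdot 4}{3}\right) - 3717} = \frac{54289}{9 \left(\left(0 + \frac{1}{3} \cdot 16\right) - 3717\right)} = \frac{54289}{9 \left(\left(0 + \frac{16}{3}\right) - 3717\right)} = \frac{54289}{9 \left(\frac{16}{3} - 3717\right)} = \frac{54289}{9 \left(- \frac{11135}{3}\right)} = \frac{54289}{9} \left(- \frac{3}{11135}\right) = - \frac{54289}{33405}$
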